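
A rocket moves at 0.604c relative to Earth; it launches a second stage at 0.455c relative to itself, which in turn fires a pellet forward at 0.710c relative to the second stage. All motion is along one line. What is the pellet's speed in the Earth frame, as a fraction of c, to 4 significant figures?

Compose boost 2: (0.455 + 0.604)/(1 + 0.455×0.604) = 1.059/1.27482 = 0.830706
Compose boost 3: (0.710 + 0.830706)/(1 + 0.710×0.830706) = 1.54071/1.58980 = 0.9691

u ≈ 0.9691c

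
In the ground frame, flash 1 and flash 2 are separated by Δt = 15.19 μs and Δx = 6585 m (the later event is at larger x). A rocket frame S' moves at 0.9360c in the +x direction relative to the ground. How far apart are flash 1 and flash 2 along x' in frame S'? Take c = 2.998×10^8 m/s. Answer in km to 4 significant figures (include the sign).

Δx' ≈ 6.598 km

γ = 1/√(1 − 0.9360²) = 2.84091
Δx' = γ(Δx − vΔt) = 2.84091 × (6585 m − 0.9360×(2.998×10^8 m/s)×15.19×10^-6 s)
= 2.84091 × (2322.49 m) = 6.598 km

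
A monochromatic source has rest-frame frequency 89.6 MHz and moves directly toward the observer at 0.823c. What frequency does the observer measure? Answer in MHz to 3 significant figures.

Relativistic Doppler: f_obs = f_src √((1+β)/(1−β))
= 89.6 × √(1.8230/0.17700) = 89.6 × 3.2093 = 288 MHz

f_obs ≈ 288 MHz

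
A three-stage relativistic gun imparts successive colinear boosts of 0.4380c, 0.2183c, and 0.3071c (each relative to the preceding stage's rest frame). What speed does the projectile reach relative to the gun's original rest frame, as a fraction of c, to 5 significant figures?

u ≈ 0.76533c

Compose boost 2: (0.2183 + 0.4380)/(1 + 0.2183×0.4380) = 0.65630/1.095615 = 0.5990241
Compose boost 3: (0.3071 + 0.5990241)/(1 + 0.3071×0.5990241) = 0.9061241/1.183960 = 0.76533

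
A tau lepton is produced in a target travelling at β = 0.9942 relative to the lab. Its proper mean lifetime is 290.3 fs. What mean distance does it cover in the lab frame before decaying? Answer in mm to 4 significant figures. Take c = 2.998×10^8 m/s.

d ≈ 0.8046 mm

γ = 1/√(1 − 0.9942²) = 9.29826
Dilated lifetime: Δt = γτ₀ = 9.29826 × 290.3 fs = 2699.28 fs
d = vΔt = 0.9942c × 2699.28 fs = 2.98061×10^8 m/s × 2.69928×10^-12 s = 0.8046 mm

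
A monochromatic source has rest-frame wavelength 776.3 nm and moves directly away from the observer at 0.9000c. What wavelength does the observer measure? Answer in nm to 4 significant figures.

λ_obs ≈ 3384 nm

Relativistic Doppler: λ_obs = λ_src √((1+β)/(1−β))
= 776.3 × √(1.90000/0.100000) = 776.3 × 4.35890 = 3384 nm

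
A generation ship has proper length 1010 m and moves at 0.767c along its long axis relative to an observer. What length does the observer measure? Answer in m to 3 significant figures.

L ≈ 648 m

γ = 1/√(1 − 0.767²) = 1.5585
Length contraction: L = L₀/γ = 1010/1.5585 = 648 m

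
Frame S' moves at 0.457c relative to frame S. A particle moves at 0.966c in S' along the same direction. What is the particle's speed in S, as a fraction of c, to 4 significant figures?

Relativistic velocity addition: u = (u' + v)/(1 + u'v/c²)
= (0.966 + 0.457)/(1 + 0.966×0.457) = 1.423/1.44146 = 0.9872

u ≈ 0.9872c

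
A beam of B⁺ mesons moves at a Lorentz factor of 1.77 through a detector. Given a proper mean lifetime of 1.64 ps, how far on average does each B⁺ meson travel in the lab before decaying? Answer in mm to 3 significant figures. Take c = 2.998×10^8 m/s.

β = √(1 − 1/γ²) = √(1 − 1/1.77²) = 0.82511
Dilated lifetime: Δt = γτ₀ = 1.77 × 1.64 ps = 2.9028 ps
d = vΔt = 0.82511c × 2.9028 ps = 2.4737×10^8 m/s × 2.9028×10^-12 s = 0.718 mm

d ≈ 0.718 mm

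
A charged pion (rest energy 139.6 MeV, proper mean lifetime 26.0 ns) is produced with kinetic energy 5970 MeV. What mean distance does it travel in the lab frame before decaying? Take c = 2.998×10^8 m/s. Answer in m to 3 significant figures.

d ≈ 341 m

γ = 1 + K/(m₀c²) = 1 + 5970/139.6 = 43.765
β = √(1 − 1/γ²) = 0.99974
Dilated lifetime: γτ₀ = 43.765 × 26.0 ns = 1137.9 ns
d = βc·γτ₀ = 0.99974 × (2.998×10^8 m/s) × 1.1379×10^-6 s = 341 m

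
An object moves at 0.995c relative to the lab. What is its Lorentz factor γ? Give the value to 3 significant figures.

γ ≈ 10.0

γ = 1/√(1 − β²) = 1/√(1 − 0.995²) = 1/√(0.0099750) = 10.0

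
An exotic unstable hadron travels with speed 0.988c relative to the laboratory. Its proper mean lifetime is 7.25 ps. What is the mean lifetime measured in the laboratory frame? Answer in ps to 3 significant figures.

Δt ≈ 46.9 ps

γ = 1/√(1 − 0.988²) = 6.4744
Time dilation: Δt = γτ₀ = 6.4744 × 7.25 ps = 46.9 ps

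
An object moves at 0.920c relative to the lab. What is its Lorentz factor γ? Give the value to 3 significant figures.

γ = 1/√(1 − β²) = 1/√(1 − 0.920²) = 1/√(0.15360) = 2.55

γ ≈ 2.55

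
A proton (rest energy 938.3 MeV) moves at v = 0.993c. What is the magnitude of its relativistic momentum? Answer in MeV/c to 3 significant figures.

γ = 1/√(1 − 0.993²) = 8.4664
p = γβm₀c = 8.4664 × 0.993 × 938.3 MeV/c = 7890 MeV/c

p ≈ 7890 MeV/c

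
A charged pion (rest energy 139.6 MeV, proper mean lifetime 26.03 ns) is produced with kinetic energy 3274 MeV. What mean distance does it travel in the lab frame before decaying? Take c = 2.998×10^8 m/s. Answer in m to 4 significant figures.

γ = 1 + K/(m₀c²) = 1 + 3274/139.6 = 24.4527
β = √(1 − 1/γ²) = 0.999163
Dilated lifetime: γτ₀ = 24.4527 × 26.03 ns = 636.504 ns
d = βc·γτ₀ = 0.999163 × (2.998×10^8 m/s) × 6.36504×10^-7 s = 190.7 m

d ≈ 190.7 m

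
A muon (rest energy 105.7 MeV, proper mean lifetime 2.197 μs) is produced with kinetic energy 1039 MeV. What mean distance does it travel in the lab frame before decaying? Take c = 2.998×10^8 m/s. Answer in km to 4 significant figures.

d ≈ 7.103 km

γ = 1 + K/(m₀c²) = 1 + 1039/105.7 = 10.8297
β = √(1 − 1/γ²) = 0.995728
Dilated lifetime: γτ₀ = 10.8297 × 2.197 μs = 23.7929 μs
d = βc·γτ₀ = 0.995728 × (2.998×10^8 m/s) × 2.37929×10^-5 s = 7.103 km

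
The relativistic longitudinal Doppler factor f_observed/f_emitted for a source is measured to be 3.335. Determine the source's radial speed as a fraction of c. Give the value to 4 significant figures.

f_obs/f_src = √((1+β)/(1−β)) = 3.335  ⇒  (1+β)/(1−β) = 11.1222
β = |1 − D²|/(1 + D²) = |1 − 11.1222|/(1 + 11.1222) = 0.8350

β ≈ 0.8350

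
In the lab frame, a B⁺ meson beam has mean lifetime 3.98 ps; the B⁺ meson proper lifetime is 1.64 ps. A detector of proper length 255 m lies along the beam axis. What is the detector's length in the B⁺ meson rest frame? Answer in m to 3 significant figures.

L ≈ 105 m

Time dilation ⇒ γ = Δt/τ₀ = 3.98/1.64 = 2.4268
Length contraction: L = L₀/γ = 255/2.4268 = 105 m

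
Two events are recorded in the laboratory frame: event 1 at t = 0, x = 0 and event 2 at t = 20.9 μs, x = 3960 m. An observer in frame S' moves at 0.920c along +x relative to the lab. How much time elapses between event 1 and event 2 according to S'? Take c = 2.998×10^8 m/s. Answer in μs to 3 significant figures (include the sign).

γ = 1/√(1 − 0.920²) = 2.5516
Δt' = γ(Δt − vΔx/c²) = 2.5516 × (20.9 μs − 0.920×3960 m / (2.998×10^8 m/s))
= 2.5516 × (8.7479 μs) = 22.3 μs

Δt' ≈ 22.3 μs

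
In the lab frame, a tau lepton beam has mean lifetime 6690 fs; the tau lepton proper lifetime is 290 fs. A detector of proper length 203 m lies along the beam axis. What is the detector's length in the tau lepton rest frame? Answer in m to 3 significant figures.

Time dilation ⇒ γ = Δt/τ₀ = 6690/290 = 23.069
Length contraction: L = L₀/γ = 203/23.069 = 8.80 m

L ≈ 8.80 m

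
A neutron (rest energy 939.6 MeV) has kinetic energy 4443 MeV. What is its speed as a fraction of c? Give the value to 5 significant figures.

β ≈ 0.98465

γ = 1 + K/(m₀c²) = 1 + 4443/939.6 = 5.728608
β = √(1 − 1/γ²) = 0.98465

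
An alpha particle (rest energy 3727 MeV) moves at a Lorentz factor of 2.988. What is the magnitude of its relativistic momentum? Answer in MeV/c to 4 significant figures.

p ≈ 10490 MeV/c

β = √(1 − 1/γ²) = √(1 − 1/2.988²) = 0.942335
p = γβm₀c = 2.988 × 0.942335 × 3727 MeV/c = 10490 MeV/c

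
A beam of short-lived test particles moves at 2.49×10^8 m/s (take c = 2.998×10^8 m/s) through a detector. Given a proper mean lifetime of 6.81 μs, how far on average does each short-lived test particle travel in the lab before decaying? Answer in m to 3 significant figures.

d ≈ 3040 m

β = v/c = 2.49×10^8 / 2.998×10^8 = 0.83055
γ = 1/√(1 − 0.83055²) = 1.7955
Dilated lifetime: Δt = γτ₀ = 1.7955 × 6.81 μs = 12.228 μs
d = vΔt = 0.83055c × 12.228 μs = 2.4900×10^8 m/s × 1.2228×10^-5 s = 3040 m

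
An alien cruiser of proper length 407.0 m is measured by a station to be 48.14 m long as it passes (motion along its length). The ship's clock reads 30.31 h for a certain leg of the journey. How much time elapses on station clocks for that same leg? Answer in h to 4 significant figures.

Δt ≈ 256.3 h

Length contraction ⇒ γ = L₀/L = 407.0/48.14 = 8.45451
Time dilation: Δt = γτ₀ = 8.45451 × 30.31 h = 256.3 h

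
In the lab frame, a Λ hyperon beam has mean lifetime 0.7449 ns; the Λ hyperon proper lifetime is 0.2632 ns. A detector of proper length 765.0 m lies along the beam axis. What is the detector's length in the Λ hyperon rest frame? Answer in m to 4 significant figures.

Time dilation ⇒ γ = Δt/τ₀ = 0.7449/0.2632 = 2.83017
Length contraction: L = L₀/γ = 765.0/2.83017 = 270.3 m

L ≈ 270.3 m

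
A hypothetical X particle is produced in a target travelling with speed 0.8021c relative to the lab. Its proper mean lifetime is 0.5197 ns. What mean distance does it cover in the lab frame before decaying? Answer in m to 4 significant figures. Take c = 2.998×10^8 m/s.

d ≈ 0.2093 m

γ = 1/√(1 − 0.8021²) = 1.67451
Dilated lifetime: Δt = γτ₀ = 1.67451 × 0.5197 ns = 0.870243 ns
d = vΔt = 0.8021c × 0.870243 ns = 2.40470×10^8 m/s × 8.70243×10^-10 s = 0.2093 m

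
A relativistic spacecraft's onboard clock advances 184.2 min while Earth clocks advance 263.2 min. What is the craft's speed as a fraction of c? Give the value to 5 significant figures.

β ≈ 0.71429

γ = Δt/τ₀ = 263.2/184.2 = 1.428882
β = √(1 − 1/γ²) = √(1 − 1/1.428882²) = 0.71429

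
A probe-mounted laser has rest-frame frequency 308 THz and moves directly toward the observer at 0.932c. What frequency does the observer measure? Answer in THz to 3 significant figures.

f_obs ≈ 1640 THz

Relativistic Doppler: f_obs = f_src √((1+β)/(1−β))
= 308 × √(1.9320/0.068000) = 308 × 5.3303 = 1640 THz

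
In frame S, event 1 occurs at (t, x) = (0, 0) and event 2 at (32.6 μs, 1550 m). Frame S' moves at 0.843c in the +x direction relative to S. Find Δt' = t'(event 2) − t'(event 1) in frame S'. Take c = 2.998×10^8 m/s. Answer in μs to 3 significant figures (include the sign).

Δt' ≈ 52.5 μs

γ = 1/√(1 − 0.843²) = 1.8590
Δt' = γ(Δt − vΔx/c²) = 1.8590 × (32.6 μs − 0.843×1550 m / (2.998×10^8 m/s))
= 1.8590 × (28.242 μs) = 52.5 μs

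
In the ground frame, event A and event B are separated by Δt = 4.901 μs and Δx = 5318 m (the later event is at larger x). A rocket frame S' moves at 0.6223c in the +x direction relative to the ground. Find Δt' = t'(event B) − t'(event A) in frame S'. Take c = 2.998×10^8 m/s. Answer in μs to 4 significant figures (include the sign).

γ = 1/√(1 − 0.6223²) = 1.27750
Δt' = γ(Δt − vΔx/c²) = 1.27750 × (4.901 μs − 0.6223×5318 m / (2.998×10^8 m/s))
= 1.27750 × (-6.13766 μs) = -7.841 μs

Δt' ≈ -7.841 μs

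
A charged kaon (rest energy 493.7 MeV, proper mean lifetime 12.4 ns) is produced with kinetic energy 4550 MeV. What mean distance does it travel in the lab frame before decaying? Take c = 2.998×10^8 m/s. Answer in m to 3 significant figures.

γ = 1 + K/(m₀c²) = 1 + 4550/493.7 = 10.216
β = √(1 − 1/γ²) = 0.99520
Dilated lifetime: γτ₀ = 10.216 × 12.4 ns = 126.68 ns
d = βc·γτ₀ = 0.99520 × (2.998×10^8 m/s) × 1.2668×10^-7 s = 37.8 m

d ≈ 37.8 m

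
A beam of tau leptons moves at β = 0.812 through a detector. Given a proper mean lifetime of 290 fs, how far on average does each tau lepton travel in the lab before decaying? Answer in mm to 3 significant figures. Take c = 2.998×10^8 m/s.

d ≈ 0.121 mm

γ = 1/√(1 − 0.812²) = 1.7133
Dilated lifetime: Δt = γτ₀ = 1.7133 × 290 fs = 496.87 fs
d = vΔt = 0.812c × 496.87 fs = 2.4344×10^8 m/s × 4.9687×10^-13 s = 0.121 mm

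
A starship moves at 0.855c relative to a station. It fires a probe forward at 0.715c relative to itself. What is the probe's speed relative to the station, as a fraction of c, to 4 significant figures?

u ≈ 0.9744c

Relativistic velocity addition: u = (u' + v)/(1 + u'v/c²)
= (0.715 + 0.855)/(1 + 0.715×0.855) = 1.570/1.61132 = 0.9744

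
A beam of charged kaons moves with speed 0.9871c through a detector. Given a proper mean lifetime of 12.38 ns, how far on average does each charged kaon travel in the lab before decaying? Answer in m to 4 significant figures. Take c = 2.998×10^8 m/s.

γ = 1/√(1 − 0.9871²) = 6.24590
Dilated lifetime: Δt = γτ₀ = 6.24590 × 12.38 ns = 77.3243 ns
d = vΔt = 0.9871c × 77.3243 ns = 2.95933×10^8 m/s × 7.73243×10^-8 s = 22.88 m

d ≈ 22.88 m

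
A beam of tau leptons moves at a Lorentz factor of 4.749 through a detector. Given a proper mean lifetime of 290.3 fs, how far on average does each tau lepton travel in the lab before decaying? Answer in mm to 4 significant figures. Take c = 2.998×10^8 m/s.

d ≈ 0.4040 mm

β = √(1 − 1/γ²) = √(1 − 1/4.749²) = 0.977579
Dilated lifetime: Δt = γτ₀ = 4.749 × 290.3 fs = 1378.63 fs
d = vΔt = 0.977579c × 1378.63 fs = 2.93078×10^8 m/s × 1.37863×10^-12 s = 0.4040 mm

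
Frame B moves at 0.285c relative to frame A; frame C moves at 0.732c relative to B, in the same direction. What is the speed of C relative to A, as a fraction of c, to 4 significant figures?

Compose boost 2: (0.732 + 0.285)/(1 + 0.732×0.285) = 1.017/1.20862 = 0.8415

u ≈ 0.8415c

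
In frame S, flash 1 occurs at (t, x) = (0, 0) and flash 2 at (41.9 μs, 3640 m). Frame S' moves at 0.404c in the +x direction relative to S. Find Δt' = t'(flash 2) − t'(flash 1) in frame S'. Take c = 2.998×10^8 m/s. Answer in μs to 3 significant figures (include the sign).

Δt' ≈ 40.4 μs

γ = 1/√(1 − 0.404²) = 1.0932
Δt' = γ(Δt − vΔx/c²) = 1.0932 × (41.9 μs − 0.404×3640 m / (2.998×10^8 m/s))
= 1.0932 × (36.995 μs) = 40.4 μs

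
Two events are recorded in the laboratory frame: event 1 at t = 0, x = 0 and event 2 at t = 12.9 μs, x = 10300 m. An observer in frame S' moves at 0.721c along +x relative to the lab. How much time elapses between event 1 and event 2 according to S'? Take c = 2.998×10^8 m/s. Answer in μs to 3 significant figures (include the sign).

γ = 1/√(1 − 0.721²) = 1.4431
Δt' = γ(Δt − vΔx/c²) = 1.4431 × (12.9 μs − 0.721×10300 m / (2.998×10^8 m/s))
= 1.4431 × (-11.871 μs) = -17.1 μs

Δt' ≈ -17.1 μs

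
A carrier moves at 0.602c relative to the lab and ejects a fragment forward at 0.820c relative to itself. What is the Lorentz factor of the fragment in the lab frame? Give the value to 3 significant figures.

γ ≈ 3.27

u_lab = (0.820 + 0.602)/(1 + 0.820×0.602) = 1.422/1.49364 = 0.952037
γ = 1/√(1 − 0.952037²) = 3.27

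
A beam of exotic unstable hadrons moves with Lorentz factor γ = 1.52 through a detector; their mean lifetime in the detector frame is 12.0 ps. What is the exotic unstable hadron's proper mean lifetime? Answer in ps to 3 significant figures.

γ = 1.52 (given)
Proper time: τ₀ = Δt/γ = 12.0/1.52 = 7.89 ps

τ₀ ≈ 7.89 ps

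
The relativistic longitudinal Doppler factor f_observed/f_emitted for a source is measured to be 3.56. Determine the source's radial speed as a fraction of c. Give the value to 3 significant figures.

β ≈ 0.854

f_obs/f_src = √((1+β)/(1−β)) = 3.56  ⇒  (1+β)/(1−β) = 12.674
β = |1 − D²|/(1 + D²) = |1 − 12.674|/(1 + 12.674) = 0.854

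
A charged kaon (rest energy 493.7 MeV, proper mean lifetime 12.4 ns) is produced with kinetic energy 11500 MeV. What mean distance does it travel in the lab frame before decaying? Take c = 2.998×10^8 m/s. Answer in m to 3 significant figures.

γ = 1 + K/(m₀c²) = 1 + 11500/493.7 = 24.293
β = √(1 − 1/γ²) = 0.99915
Dilated lifetime: γτ₀ = 24.293 × 12.4 ns = 301.24 ns
d = βc·γτ₀ = 0.99915 × (2.998×10^8 m/s) × 3.0124×10^-7 s = 90.2 m

d ≈ 90.2 m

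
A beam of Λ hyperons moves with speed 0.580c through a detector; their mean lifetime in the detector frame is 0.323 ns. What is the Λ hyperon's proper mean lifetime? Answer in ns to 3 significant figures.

γ = 1/√(1 − 0.580²) = 1.2276
Proper time: τ₀ = Δt/γ = 0.323/1.2276 = 0.263 ns

τ₀ ≈ 0.263 ns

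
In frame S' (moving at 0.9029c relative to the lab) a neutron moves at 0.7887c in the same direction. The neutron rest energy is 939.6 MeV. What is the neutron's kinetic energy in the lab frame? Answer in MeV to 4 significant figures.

u_lab = (0.7887 + 0.9029)/(1 + 0.7887×0.9029) = 0.9880165
γ = 1/√(1 − 0.9880165²) = 6.47884
K = (γ − 1)m₀c² = (6.47884 − 1) × 939.6 = 5.47884 × 939.6 = 5148 MeV

K ≈ 5148 MeV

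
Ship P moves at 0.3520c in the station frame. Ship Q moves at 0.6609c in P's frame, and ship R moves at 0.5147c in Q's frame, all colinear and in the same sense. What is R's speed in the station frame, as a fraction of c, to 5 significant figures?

Compose boost 2: (0.6609 + 0.3520)/(1 + 0.6609×0.3520) = 1.0129/1.232637 = 0.8217344
Compose boost 3: (0.5147 + 0.8217344)/(1 + 0.5147×0.8217344) = 1.336434/1.422947 = 0.93920

u ≈ 0.93920c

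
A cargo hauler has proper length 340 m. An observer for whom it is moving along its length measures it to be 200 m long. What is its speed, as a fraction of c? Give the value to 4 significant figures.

γ = L₀/L = 340/200 = 1.70000
β = √(1 − 1/γ²) = 0.8087

β ≈ 0.8087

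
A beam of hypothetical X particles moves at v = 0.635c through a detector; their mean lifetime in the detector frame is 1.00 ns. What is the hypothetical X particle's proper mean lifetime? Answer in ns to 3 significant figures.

τ₀ ≈ 0.773 ns

γ = 1/√(1 − 0.635²) = 1.2945
Proper time: τ₀ = Δt/γ = 1.00/1.2945 = 0.773 ns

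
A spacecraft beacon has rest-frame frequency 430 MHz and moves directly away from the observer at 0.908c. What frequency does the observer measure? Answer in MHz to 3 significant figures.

f_obs ≈ 94.4 MHz

Relativistic Doppler: f_obs = f_src √((1−β)/(1+β))
= 430 × √(0.092000/1.9080) = 430 × 0.21959 = 94.4 MHz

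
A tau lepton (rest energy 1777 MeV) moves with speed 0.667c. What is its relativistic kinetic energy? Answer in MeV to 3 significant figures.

K ≈ 608 MeV

γ = 1/√(1 − 0.667²) = 1.3422
K = (γ − 1)m₀c² = (1.3422 − 1) × 1777 MeV = 0.34218 × 1777 MeV = 608 MeV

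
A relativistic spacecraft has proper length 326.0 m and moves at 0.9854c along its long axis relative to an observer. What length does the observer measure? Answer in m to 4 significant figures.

L ≈ 55.50 m

γ = 1/√(1 − 0.9854²) = 5.87354
Length contraction: L = L₀/γ = 326.0/5.87354 = 55.50 m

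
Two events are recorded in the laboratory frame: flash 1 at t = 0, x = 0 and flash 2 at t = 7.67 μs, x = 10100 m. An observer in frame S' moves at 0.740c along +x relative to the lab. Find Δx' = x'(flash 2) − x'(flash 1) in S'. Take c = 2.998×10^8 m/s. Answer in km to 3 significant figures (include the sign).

γ = 1/√(1 − 0.740²) = 1.4868
Δx' = γ(Δx − vΔt) = 1.4868 × (10100 m − 0.740×(2.998×10^8 m/s)×7.67×10^-6 s)
= 1.4868 × (8398.4 m) = 12.5 km

Δx' ≈ 12.5 km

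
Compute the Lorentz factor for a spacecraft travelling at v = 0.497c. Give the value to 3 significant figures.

γ = 1/√(1 − β²) = 1/√(1 − 0.497²) = 1/√(0.75299) = 1.15

γ ≈ 1.15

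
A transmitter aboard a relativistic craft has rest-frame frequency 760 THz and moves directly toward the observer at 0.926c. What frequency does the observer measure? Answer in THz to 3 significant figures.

f_obs ≈ 3880 THz

Relativistic Doppler: f_obs = f_src √((1+β)/(1−β))
= 760 × √(1.9260/0.074000) = 760 × 5.1017 = 3880 THz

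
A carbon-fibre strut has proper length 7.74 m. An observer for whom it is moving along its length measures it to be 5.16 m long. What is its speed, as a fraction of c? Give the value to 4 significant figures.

γ = L₀/L = 7.74/5.16 = 1.50000
β = √(1 − 1/γ²) = 0.7454

β ≈ 0.7454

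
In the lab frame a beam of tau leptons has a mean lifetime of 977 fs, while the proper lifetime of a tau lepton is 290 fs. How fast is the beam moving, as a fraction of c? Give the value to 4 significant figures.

β ≈ 0.9549

γ = Δt/τ₀ = 977/290 = 3.36897
β = √(1 − 1/γ²) = √(1 − 1/3.36897²) = 0.9549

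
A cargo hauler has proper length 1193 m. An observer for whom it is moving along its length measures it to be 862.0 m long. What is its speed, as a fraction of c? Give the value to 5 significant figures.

β ≈ 0.69132

γ = L₀/L = 1193/862.0 = 1.383991
β = √(1 − 1/γ²) = 0.69132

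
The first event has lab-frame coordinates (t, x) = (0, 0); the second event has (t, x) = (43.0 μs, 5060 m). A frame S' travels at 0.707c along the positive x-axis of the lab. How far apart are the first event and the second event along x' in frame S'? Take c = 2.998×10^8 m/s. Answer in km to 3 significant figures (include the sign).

Δx' ≈ -5.73 km

γ = 1/√(1 − 0.707²) = 1.4140
Δx' = γ(Δx − vΔt) = 1.4140 × (5060 m − 0.707×(2.998×10^8 m/s)×43.0×10^-6 s)
= 1.4140 × (-4054.2 m) = -5.73 km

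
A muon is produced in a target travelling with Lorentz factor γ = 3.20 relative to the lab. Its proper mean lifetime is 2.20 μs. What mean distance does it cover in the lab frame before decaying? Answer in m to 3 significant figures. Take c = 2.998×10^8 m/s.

d ≈ 2000 m

β = √(1 − 1/γ²) = √(1 − 1/3.20²) = 0.94992
Dilated lifetime: Δt = γτ₀ = 3.20 × 2.20 μs = 7.0400 μs
d = vΔt = 0.94992c × 7.0400 μs = 2.8479×10^8 m/s × 7.0400×10^-6 s = 2000 m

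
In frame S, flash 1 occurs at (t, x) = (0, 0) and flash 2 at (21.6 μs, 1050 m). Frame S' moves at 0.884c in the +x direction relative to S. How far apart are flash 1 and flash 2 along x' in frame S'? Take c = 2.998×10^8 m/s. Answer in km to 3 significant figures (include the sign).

Δx' ≈ -10.0 km

γ = 1/√(1 − 0.884²) = 2.1391
Δx' = γ(Δx − vΔt) = 2.1391 × (1050 m − 0.884×(2.998×10^8 m/s)×21.6×10^-6 s)
= 2.1391 × (-4674.5 m) = -10.0 km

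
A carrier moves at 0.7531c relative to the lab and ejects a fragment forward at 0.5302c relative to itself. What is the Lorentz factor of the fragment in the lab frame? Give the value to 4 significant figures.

γ ≈ 2.509

u_lab = (0.5302 + 0.7531)/(1 + 0.5302×0.7531) = 1.2833/1.399294 = 0.9171056
γ = 1/√(1 − 0.9171056²) = 2.509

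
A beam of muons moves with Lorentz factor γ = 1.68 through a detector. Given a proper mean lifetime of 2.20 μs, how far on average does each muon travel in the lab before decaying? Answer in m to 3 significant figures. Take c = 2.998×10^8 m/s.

β = √(1 − 1/γ²) = √(1 − 1/1.68²) = 0.80355
Dilated lifetime: Δt = γτ₀ = 1.68 × 2.20 μs = 3.6960 μs
d = vΔt = 0.80355c × 3.6960 μs = 2.4090×10^8 m/s × 3.6960×10^-6 s = 890 m

d ≈ 890 m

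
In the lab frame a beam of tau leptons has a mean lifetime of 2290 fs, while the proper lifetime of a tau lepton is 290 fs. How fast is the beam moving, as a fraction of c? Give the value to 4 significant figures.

β ≈ 0.9919

γ = Δt/τ₀ = 2290/290 = 7.89655
β = √(1 − 1/γ²) = √(1 − 1/7.89655²) = 0.9919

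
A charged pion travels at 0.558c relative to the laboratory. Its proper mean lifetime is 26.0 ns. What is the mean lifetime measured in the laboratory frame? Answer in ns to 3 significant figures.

Δt ≈ 31.3 ns

γ = 1/√(1 − 0.558²) = 1.2051
Time dilation: Δt = γτ₀ = 1.2051 × 26.0 ns = 31.3 ns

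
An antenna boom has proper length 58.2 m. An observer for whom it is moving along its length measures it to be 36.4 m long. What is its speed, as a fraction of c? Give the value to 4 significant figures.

β ≈ 0.7803

γ = L₀/L = 58.2/36.4 = 1.59890
β = √(1 − 1/γ²) = 0.7803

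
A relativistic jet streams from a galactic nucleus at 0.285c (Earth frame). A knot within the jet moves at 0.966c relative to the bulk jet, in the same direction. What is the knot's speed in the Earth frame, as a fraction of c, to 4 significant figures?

u ≈ 0.9809c

Relativistic velocity addition: u = (u' + v)/(1 + u'v/c²)
= (0.966 + 0.285)/(1 + 0.966×0.285) = 1.251/1.27531 = 0.9809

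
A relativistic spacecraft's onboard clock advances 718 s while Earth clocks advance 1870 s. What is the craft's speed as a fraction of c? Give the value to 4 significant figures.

β ≈ 0.9234

γ = Δt/τ₀ = 1870/718 = 2.60446
β = √(1 − 1/γ²) = √(1 − 1/2.60446²) = 0.9234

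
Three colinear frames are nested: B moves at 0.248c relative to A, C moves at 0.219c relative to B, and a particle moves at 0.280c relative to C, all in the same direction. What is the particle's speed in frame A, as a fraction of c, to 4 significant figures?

Compose boost 2: (0.219 + 0.248)/(1 + 0.219×0.248) = 0.4670/1.05431 = 0.442943
Compose boost 3: (0.280 + 0.442943)/(1 + 0.280×0.442943) = 0.722943/1.12402 = 0.6432

u ≈ 0.6432c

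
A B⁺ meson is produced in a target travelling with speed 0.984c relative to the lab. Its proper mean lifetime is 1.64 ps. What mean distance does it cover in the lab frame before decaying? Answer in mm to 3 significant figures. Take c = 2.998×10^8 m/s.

d ≈ 2.72 mm

γ = 1/√(1 − 0.984²) = 5.6127
Dilated lifetime: Δt = γτ₀ = 5.6127 × 1.64 ps = 9.2048 ps
d = vΔt = 0.984c × 9.2048 ps = 2.9500×10^8 m/s × 9.2048×10^-12 s = 2.72 mm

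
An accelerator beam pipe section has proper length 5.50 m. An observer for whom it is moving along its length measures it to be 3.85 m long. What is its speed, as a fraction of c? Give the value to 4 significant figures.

β ≈ 0.7141

γ = L₀/L = 5.50/3.85 = 1.42857
β = √(1 − 1/γ²) = 0.7141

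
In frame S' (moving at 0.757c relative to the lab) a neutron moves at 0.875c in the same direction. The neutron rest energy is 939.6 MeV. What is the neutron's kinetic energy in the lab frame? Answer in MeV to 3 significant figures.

u_lab = (0.875 + 0.757)/(1 + 0.875×0.757) = 0.981728
γ = 1/√(1 − 0.981728²) = 5.2551
K = (γ − 1)m₀c² = (5.2551 − 1) × 939.6 = 4.2551 × 939.6 = 4000 MeV

K ≈ 4000 MeV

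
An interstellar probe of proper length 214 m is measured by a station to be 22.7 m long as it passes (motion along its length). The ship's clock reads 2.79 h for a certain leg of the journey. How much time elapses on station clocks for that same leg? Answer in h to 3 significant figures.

Length contraction ⇒ γ = L₀/L = 214/22.7 = 9.4273
Time dilation: Δt = γτ₀ = 9.4273 × 2.79 h = 26.3 h

Δt ≈ 26.3 h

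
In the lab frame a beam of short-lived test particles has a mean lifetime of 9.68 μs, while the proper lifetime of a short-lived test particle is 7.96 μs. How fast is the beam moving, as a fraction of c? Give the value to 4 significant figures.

γ = Δt/τ₀ = 9.68/7.96 = 1.21608
β = √(1 − 1/γ²) = √(1 − 1/1.21608²) = 0.5690

β ≈ 0.5690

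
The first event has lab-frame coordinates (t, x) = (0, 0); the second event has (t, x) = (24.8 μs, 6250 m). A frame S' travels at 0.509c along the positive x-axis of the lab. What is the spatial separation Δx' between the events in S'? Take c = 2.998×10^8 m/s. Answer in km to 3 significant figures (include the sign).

γ = 1/√(1 − 0.509²) = 1.1618
Δx' = γ(Δx − vΔt) = 1.1618 × (6250 m − 0.509×(2.998×10^8 m/s)×24.8×10^-6 s)
= 1.1618 × (2465.6 m) = 2.86 km

Δx' ≈ 2.86 km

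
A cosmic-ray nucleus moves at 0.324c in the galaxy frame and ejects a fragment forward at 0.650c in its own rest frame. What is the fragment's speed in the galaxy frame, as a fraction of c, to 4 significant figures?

u ≈ 0.8046c

Compose boost 2: (0.650 + 0.324)/(1 + 0.650×0.324) = 0.9740/1.21060 = 0.8046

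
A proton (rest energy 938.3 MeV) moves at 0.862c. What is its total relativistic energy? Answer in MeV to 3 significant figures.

E ≈ 1850 MeV

γ = 1/√(1 − 0.862²) = 1.9727
E = γm₀c² = 1.9727 × 938.3 MeV = 1850 MeV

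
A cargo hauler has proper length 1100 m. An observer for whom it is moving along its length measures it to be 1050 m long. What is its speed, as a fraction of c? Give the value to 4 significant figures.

β ≈ 0.2981

γ = L₀/L = 1100/1050 = 1.04762
β = √(1 − 1/γ²) = 0.2981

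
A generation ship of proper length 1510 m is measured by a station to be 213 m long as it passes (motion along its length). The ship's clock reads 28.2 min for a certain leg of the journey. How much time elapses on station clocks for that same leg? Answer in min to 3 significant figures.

Length contraction ⇒ γ = L₀/L = 1510/213 = 7.0892
Time dilation: Δt = γτ₀ = 7.0892 × 28.2 min = 200 min

Δt ≈ 200 min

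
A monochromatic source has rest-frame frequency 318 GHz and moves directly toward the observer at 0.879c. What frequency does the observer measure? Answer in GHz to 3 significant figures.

Relativistic Doppler: f_obs = f_src √((1+β)/(1−β))
= 318 × √(1.8790/0.12100) = 318 × 3.9407 = 1250 GHz

f_obs ≈ 1250 GHz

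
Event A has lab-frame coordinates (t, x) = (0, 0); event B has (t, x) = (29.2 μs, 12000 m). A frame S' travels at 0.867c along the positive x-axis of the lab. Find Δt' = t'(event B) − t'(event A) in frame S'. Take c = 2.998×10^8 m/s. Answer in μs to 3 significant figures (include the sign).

γ = 1/√(1 − 0.867²) = 2.0068
Δt' = γ(Δt − vΔx/c²) = 2.0068 × (29.2 μs − 0.867×12000 m / (2.998×10^8 m/s))
= 2.0068 × (-5.5031 μs) = -11.0 μs

Δt' ≈ -11.0 μs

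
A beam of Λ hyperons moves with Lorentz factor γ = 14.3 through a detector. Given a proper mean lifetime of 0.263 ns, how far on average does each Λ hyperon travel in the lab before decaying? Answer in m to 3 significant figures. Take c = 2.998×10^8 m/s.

d ≈ 1.12 m

β = √(1 − 1/γ²) = √(1 − 1/14.3²) = 0.99755
Dilated lifetime: Δt = γτ₀ = 14.3 × 0.263 ns = 3.7609 ns
d = vΔt = 0.99755c × 3.7609 ns = 2.9907×10^8 m/s × 3.7609×10^-9 s = 1.12 m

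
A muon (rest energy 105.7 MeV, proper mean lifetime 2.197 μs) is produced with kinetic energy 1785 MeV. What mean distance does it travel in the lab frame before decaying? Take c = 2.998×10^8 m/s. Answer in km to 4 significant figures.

γ = 1 + K/(m₀c²) = 1 + 1785/105.7 = 17.8874
β = √(1 − 1/γ²) = 0.998436
Dilated lifetime: γτ₀ = 17.8874 × 2.197 μs = 39.2987 μs
d = βc·γτ₀ = 0.998436 × (2.998×10^8 m/s) × 3.92987×10^-5 s = 11.76 km

d ≈ 11.76 km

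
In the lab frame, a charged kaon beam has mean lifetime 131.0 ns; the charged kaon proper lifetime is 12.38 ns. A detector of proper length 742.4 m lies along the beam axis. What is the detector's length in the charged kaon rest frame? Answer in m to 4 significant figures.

L ≈ 70.16 m

Time dilation ⇒ γ = Δt/τ₀ = 131.0/12.38 = 10.5816
Length contraction: L = L₀/γ = 742.4/10.5816 = 70.16 m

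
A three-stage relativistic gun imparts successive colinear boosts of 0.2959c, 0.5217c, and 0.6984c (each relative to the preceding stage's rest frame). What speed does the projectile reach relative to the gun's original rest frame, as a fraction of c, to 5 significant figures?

u ≈ 0.94113c

Compose boost 2: (0.5217 + 0.2959)/(1 + 0.5217×0.2959) = 0.81760/1.154371 = 0.7082645
Compose boost 3: (0.6984 + 0.7082645)/(1 + 0.6984×0.7082645) = 1.406664/1.494652 = 0.94113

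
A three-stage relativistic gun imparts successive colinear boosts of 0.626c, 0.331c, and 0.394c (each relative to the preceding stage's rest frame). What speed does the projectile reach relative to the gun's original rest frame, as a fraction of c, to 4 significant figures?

Compose boost 2: (0.331 + 0.626)/(1 + 0.331×0.626) = 0.9570/1.20721 = 0.792740
Compose boost 3: (0.394 + 0.792740)/(1 + 0.394×0.792740) = 1.18674/1.31234 = 0.9043

u ≈ 0.9043c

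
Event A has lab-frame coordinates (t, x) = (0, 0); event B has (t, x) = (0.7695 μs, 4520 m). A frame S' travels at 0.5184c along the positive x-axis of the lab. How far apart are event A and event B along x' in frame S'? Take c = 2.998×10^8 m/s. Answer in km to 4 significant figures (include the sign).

Δx' ≈ 5.146 km

γ = 1/√(1 − 0.5184²) = 1.16940
Δx' = γ(Δx − vΔt) = 1.16940 × (4520 m − 0.5184×(2.998×10^8 m/s)×0.7695×10^-6 s)
= 1.16940 × (4400.41 m) = 5.146 km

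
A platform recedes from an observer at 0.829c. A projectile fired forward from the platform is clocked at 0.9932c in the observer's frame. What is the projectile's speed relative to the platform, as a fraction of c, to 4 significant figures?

u' ≈ 0.9296c

Inverse velocity addition: u' = (u − v)/(1 − uv/c²)
= (0.9932 − 0.829)/(1 − 0.9932×0.829) = 0.1642/0.176637 = 0.9296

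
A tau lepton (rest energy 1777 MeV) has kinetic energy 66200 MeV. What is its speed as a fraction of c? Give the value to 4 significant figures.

β ≈ 0.9997

γ = 1 + K/(m₀c²) = 1 + 66200/1777 = 38.2538
β = √(1 − 1/γ²) = 0.9997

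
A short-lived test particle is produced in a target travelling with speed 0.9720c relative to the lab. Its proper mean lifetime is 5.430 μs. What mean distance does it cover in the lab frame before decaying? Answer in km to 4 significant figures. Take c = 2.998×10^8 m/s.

γ = 1/√(1 − 0.9720²) = 4.25567
Dilated lifetime: Δt = γτ₀ = 4.25567 × 5.430 μs = 23.1083 μs
d = vΔt = 0.9720c × 23.1083 μs = 2.91406×10^8 m/s × 2.31083×10^-5 s = 6.734 km

d ≈ 6.734 km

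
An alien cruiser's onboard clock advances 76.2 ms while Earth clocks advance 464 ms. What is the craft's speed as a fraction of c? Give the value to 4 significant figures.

γ = Δt/τ₀ = 464/76.2 = 6.08924
β = √(1 − 1/γ²) = √(1 − 1/6.08924²) = 0.9864

β ≈ 0.9864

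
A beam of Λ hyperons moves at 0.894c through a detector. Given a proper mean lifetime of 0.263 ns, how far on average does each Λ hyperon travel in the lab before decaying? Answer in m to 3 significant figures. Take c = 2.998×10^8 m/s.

d ≈ 0.157 m

γ = 1/√(1 − 0.894²) = 2.2318
Dilated lifetime: Δt = γτ₀ = 2.2318 × 0.263 ns = 0.58697 ns
d = vΔt = 0.894c × 0.58697 ns = 2.6802×10^8 m/s × 5.8697×10^-10 s = 0.157 m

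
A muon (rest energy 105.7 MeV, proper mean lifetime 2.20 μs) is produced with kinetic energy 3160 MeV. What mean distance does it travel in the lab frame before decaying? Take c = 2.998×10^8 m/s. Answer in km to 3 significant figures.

d ≈ 20.4 km

γ = 1 + K/(m₀c²) = 1 + 3160/105.7 = 30.896
β = √(1 − 1/γ²) = 0.99948
Dilated lifetime: γτ₀ = 30.896 × 2.20 μs = 67.971 μs
d = βc·γτ₀ = 0.99948 × (2.998×10^8 m/s) × 6.7971×10^-5 s = 20.4 km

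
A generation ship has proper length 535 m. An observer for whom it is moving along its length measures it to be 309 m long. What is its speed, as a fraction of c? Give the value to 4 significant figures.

β ≈ 0.8163

γ = L₀/L = 535/309 = 1.73139
β = √(1 − 1/γ²) = 0.8163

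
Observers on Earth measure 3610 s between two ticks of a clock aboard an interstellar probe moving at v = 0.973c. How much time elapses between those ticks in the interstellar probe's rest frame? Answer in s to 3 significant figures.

γ = 1/√(1 − 0.973²) = 4.3327
Proper time: τ₀ = Δt/γ = 3610/4.3327 = 833 s

τ₀ ≈ 833 s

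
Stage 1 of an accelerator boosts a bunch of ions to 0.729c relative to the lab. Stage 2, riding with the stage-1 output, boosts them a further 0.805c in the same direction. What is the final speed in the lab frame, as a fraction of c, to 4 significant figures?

Compose boost 2: (0.805 + 0.729)/(1 + 0.805×0.729) = 1.534/1.58685 = 0.9667

u ≈ 0.9667c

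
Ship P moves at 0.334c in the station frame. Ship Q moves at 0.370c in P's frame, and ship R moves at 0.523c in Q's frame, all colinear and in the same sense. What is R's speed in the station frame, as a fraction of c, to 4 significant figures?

u ≈ 0.8658c

Compose boost 2: (0.370 + 0.334)/(1 + 0.370×0.334) = 0.7040/1.12358 = 0.626569
Compose boost 3: (0.523 + 0.626569)/(1 + 0.523×0.626569) = 1.14957/1.32770 = 0.8658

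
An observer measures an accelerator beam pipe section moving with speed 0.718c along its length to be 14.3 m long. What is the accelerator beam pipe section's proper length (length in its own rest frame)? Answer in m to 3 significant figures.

L₀ ≈ 20.5 m

γ = 1/√(1 − 0.718²) = 1.4367
L₀ = γL = 1.4367 × 14.3 = 20.5 m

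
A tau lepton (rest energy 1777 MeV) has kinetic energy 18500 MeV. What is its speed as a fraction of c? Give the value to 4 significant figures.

β ≈ 0.9962

γ = 1 + K/(m₀c²) = 1 + 18500/1777 = 11.4108
β = √(1 − 1/γ²) = 0.9962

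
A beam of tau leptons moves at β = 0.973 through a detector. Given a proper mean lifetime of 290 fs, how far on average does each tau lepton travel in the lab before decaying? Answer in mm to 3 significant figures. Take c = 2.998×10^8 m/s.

d ≈ 0.367 mm

γ = 1/√(1 − 0.973²) = 4.3327
Dilated lifetime: Δt = γτ₀ = 4.3327 × 290 fs = 1256.5 fs
d = vΔt = 0.973c × 1256.5 fs = 2.9171×10^8 m/s × 1.2565×10^-12 s = 0.367 mm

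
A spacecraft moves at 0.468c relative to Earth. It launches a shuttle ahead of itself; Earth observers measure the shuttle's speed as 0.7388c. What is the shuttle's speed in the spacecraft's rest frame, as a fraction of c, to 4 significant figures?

Inverse velocity addition: u' = (u − v)/(1 − uv/c²)
= (0.7388 − 0.468)/(1 − 0.7388×0.468) = 0.2708/0.654242 = 0.4139

u' ≈ 0.4139c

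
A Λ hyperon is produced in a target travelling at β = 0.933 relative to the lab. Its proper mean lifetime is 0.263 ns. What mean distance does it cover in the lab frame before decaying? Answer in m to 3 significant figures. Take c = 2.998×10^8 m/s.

d ≈ 0.204 m

γ = 1/√(1 − 0.933²) = 2.7787
Dilated lifetime: Δt = γτ₀ = 2.7787 × 0.263 ns = 0.73081 ns
d = vΔt = 0.933c × 0.73081 ns = 2.7971×10^8 m/s × 7.3081×10^-10 s = 0.204 m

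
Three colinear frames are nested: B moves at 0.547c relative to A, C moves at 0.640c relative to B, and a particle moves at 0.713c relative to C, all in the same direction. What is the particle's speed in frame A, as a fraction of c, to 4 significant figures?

Compose boost 2: (0.640 + 0.547)/(1 + 0.640×0.547) = 1.187/1.35008 = 0.879207
Compose boost 3: (0.713 + 0.879207)/(1 + 0.713×0.879207) = 1.59221/1.62687 = 0.9787

u ≈ 0.9787c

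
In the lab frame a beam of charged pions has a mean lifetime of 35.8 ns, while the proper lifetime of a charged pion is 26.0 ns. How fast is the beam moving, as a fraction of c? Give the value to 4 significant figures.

β ≈ 0.6874

γ = Δt/τ₀ = 35.8/26.0 = 1.37692
β = √(1 − 1/γ²) = √(1 − 1/1.37692²) = 0.6874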